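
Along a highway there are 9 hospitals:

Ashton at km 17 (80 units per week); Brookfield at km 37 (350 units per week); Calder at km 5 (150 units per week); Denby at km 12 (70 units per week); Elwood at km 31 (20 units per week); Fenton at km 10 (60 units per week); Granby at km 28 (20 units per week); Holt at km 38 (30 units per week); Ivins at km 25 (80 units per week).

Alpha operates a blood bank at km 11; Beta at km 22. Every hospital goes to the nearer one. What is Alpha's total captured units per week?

The indifferent point is the midpoint (11+22)/2 = 16.5; hospitals left of it (closer to Alpha at 11) go to Alpha, those right go to Beta.
  Calder at 5 (w=150) → Alpha
  Fenton at 10 (w=60) → Alpha
  Denby at 12 (w=70) → Alpha
  Ashton at 17 (w=80) → Beta
  Ivins at 25 (w=80) → Beta
  Granby at 28 (w=20) → Beta
  Elwood at 31 (w=20) → Beta
  Brookfield at 37 (w=350) → Beta
  Holt at 38 (w=30) → Beta
Alpha captures 280; Beta captures 580.

280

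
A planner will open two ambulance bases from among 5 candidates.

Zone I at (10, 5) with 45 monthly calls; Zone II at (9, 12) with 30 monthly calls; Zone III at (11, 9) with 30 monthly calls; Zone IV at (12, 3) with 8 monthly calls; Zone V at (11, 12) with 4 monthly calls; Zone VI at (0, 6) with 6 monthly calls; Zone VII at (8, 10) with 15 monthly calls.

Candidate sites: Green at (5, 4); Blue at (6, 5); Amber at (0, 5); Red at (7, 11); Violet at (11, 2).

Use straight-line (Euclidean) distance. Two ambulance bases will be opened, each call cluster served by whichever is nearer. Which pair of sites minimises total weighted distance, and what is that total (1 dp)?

Evaluate every pair (each demand assigned to the nearer of the two):
  {Red, Violet}: total = 444.2
  {Blue, Red}: total = 506.0
  {Green, Red}: total = 557.3
  {Amber, Red}: total = 622.3
  {Blue, Violet}: total = 725.9
  {Blue, Amber}: total = 772.4
  {Green, Blue}: total = 798.7
  {Green, Violet}: total = 804.9
  {Amber, Violet}: total = 843.7
  {Green, Amber}: total = 935.3
Best pair: {Red, Violet} with total 444.2.

{Red, Violet}, total 444.2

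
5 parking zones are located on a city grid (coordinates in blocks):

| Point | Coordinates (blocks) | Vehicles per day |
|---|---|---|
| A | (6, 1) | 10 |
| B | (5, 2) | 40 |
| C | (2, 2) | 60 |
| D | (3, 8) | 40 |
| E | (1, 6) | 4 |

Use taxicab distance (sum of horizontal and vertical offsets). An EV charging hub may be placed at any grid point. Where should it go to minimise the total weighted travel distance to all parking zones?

(3, 2)

Manhattan distance separates: Σwᵢ(|x−xᵢ|+|y−yᵢ|) = Σwᵢ|x−xᵢ| + Σwᵢ|y−yᵢ|, so x and y are optimised independently as 1-D weighted medians.
Total weight W = 154; half = 77.
x-coordinate, sorted with cumulative weight:
  x=1 (E, w=4) cum 4
  x=2 (C, w=60) cum 64
  x=3 (D, w=40) cum 104  ← median
  x=5 (B, w=40) cum 144
  x=6 (A, w=10) cum 154
⇒ x* = 3
y-coordinate, sorted with cumulative weight:
  y=1 (A, w=10) cum 10
  y=2 (B, w=40) cum 50
  y=2 (C, w=60) cum 110  ← median
  y=6 (E, w=4) cum 114
  y=8 (D, w=40) cum 154
⇒ y* = 2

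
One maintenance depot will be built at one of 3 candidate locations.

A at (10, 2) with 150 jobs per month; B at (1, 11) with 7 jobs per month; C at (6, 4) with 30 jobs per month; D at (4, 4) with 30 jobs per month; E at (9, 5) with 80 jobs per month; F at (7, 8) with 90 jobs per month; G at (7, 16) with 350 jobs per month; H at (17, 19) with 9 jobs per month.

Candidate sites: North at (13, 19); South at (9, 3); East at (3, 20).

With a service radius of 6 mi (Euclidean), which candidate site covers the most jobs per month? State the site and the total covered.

Coverage radius r = 6 mi; a point is covered iff (Δx)²+(Δy)² ≤ 6² = 36.
  North (13, 19): covers {H} → 9
  South (9, 3): covers {A, C, D, E, F} → 380
  East (3, 20): covers {G} → 350
Maximum coverage at South: 380 jobs per month.

South, covering 380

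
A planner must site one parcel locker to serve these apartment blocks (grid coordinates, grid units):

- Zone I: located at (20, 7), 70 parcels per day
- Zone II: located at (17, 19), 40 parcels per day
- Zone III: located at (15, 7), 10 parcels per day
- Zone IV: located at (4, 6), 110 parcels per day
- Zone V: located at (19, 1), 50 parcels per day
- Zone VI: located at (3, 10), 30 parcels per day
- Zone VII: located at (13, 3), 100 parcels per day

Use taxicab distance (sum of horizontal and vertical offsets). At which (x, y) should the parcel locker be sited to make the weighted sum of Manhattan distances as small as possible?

(13, 6)

Manhattan distance separates: Σwᵢ(|x−xᵢ|+|y−yᵢ|) = Σwᵢ|x−xᵢ| + Σwᵢ|y−yᵢ|, so x and y are optimised independently as 1-D weighted medians.
Total weight W = 410; half = 205.
x-coordinate, sorted with cumulative weight:
  x=3 (Zone VI, w=30) cum 30
  x=4 (Zone IV, w=110) cum 140
  x=13 (Zone VII, w=100) cum 240  ← median
  x=15 (Zone III, w=10) cum 250
  x=17 (Zone II, w=40) cum 290
  x=19 (Zone V, w=50) cum 340
  x=20 (Zone I, w=70) cum 410
⇒ x* = 13
y-coordinate, sorted with cumulative weight:
  y=1 (Zone V, w=50) cum 50
  y=3 (Zone VII, w=100) cum 150
  y=6 (Zone IV, w=110) cum 260  ← median
  y=7 (Zone I, w=70) cum 330
  y=7 (Zone III, w=10) cum 340
  y=10 (Zone VI, w=30) cum 370
  y=19 (Zone II, w=40) cum 410
⇒ y* = 6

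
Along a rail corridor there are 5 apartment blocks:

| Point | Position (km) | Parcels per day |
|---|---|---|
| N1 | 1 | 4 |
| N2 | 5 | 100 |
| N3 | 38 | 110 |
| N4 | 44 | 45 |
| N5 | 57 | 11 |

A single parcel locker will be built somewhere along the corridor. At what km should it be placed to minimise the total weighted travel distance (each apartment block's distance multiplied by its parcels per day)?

For a sum of weighted absolute distances on a line, the optimum is the weighted median (not the mean). Total weight W = 270; half-weight = 135.
Sort by position and accumulate weight:
  km 1 (N1, w=4) → cum 4
  km 5 (N2, w=100) → cum 104
  km 38 (N3, w=110) → cum 214  ≥ 135 → median here
  km 44 (N4, w=45) → cum 259
  km 57 (N5, w=11) → cum 270
Optimal location: km 38.

x = 38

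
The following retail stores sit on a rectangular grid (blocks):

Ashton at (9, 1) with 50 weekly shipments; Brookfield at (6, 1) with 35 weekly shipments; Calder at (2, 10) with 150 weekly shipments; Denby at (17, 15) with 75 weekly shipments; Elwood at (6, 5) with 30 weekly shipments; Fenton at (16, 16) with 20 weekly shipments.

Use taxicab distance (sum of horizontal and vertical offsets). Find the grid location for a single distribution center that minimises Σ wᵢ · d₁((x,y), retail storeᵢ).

Manhattan distance separates: Σwᵢ(|x−xᵢ|+|y−yᵢ|) = Σwᵢ|x−xᵢ| + Σwᵢ|y−yᵢ|, so x and y are optimised independently as 1-D weighted medians.
Total weight W = 360; half = 180.
x-coordinate, sorted with cumulative weight:
  x=2 (Calder, w=150) cum 150
  x=6 (Brookfield, w=35) cum 185  ← median
  x=6 (Elwood, w=30) cum 215
  x=9 (Ashton, w=50) cum 265
  x=16 (Fenton, w=20) cum 285
  x=17 (Denby, w=75) cum 360
⇒ x* = 6
y-coordinate, sorted with cumulative weight:
  y=1 (Ashton, w=50) cum 50
  y=1 (Brookfield, w=35) cum 85
  y=5 (Elwood, w=30) cum 115
  y=10 (Calder, w=150) cum 265  ← median
  y=15 (Denby, w=75) cum 340
  y=16 (Fenton, w=20) cum 360
⇒ y* = 10

(6, 10)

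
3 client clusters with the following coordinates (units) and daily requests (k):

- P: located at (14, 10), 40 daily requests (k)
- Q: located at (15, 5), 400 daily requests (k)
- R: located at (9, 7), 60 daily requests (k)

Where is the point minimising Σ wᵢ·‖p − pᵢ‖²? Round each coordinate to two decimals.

(14.20, 5.64)

The minimiser of Σwᵢ‖p−pᵢ‖² is the weighted centroid p* = (Σwᵢpᵢ)/(Σwᵢ).
Σwᵢ = 500.
Σwᵢxᵢ = 40·14 + 400·15 + 60·9 = 7100.
Σwᵢyᵢ = 40·10 + 400·5 + 60·7 = 2820.
x* = 7100/500 = 14.20, y* = 2820/500 = 5.64.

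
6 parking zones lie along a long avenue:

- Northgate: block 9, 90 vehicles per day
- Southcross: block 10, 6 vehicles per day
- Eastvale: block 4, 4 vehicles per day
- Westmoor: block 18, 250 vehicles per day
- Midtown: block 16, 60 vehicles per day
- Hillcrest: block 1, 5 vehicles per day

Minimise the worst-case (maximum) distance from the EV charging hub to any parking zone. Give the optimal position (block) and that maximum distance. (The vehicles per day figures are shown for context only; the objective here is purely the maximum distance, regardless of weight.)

The 1-center on a line is the midpoint of the two extreme points: leftmost at 1, rightmost at 18.
Optimal location = (1 + 18)/2 = 9.5; maximum distance = (18 − 1)/2 = 8.5.

location 9.5, max distance 8.5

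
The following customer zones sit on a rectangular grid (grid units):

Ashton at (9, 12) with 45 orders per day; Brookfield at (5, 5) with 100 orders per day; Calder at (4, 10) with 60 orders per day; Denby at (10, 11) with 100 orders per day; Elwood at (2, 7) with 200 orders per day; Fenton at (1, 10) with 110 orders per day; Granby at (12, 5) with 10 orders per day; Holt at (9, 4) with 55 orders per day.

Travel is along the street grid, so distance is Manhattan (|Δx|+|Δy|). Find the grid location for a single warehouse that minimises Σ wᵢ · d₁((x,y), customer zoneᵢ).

Manhattan distance separates: Σwᵢ(|x−xᵢ|+|y−yᵢ|) = Σwᵢ|x−xᵢ| + Σwᵢ|y−yᵢ|, so x and y are optimised independently as 1-D weighted medians.
Total weight W = 680; half = 340.
x-coordinate, sorted with cumulative weight:
  x=1 (Fenton, w=110) cum 110
  x=2 (Elwood, w=200) cum 310
  x=4 (Calder, w=60) cum 370  ← median
  x=5 (Brookfield, w=100) cum 470
  x=9 (Ashton, w=45) cum 515
  x=9 (Holt, w=55) cum 570
  x=10 (Denby, w=100) cum 670
  x=12 (Granby, w=10) cum 680
⇒ x* = 4
y-coordinate, sorted with cumulative weight:
  y=4 (Holt, w=55) cum 55
  y=5 (Brookfield, w=100) cum 155
  y=5 (Granby, w=10) cum 165
  y=7 (Elwood, w=200) cum 365  ← median
  y=10 (Calder, w=60) cum 425
  y=10 (Fenton, w=110) cum 535
  y=11 (Denby, w=100) cum 635
  y=12 (Ashton, w=45) cum 680
⇒ y* = 7

(4, 7)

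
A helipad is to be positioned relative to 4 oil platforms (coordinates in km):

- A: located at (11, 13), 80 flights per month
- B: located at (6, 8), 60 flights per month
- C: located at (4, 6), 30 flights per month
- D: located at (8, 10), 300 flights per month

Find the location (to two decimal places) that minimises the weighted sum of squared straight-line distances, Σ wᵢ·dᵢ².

(8.00, 10.00)

The minimiser of Σwᵢ‖p−pᵢ‖² is the weighted centroid p* = (Σwᵢpᵢ)/(Σwᵢ).
Σwᵢ = 470.
Σwᵢxᵢ = 80·11 + 60·6 + 30·4 + 300·8 = 3760.
Σwᵢyᵢ = 80·13 + 60·8 + 30·6 + 300·10 = 4700.
x* = 3760/470 = 8.00, y* = 4700/470 = 10.00.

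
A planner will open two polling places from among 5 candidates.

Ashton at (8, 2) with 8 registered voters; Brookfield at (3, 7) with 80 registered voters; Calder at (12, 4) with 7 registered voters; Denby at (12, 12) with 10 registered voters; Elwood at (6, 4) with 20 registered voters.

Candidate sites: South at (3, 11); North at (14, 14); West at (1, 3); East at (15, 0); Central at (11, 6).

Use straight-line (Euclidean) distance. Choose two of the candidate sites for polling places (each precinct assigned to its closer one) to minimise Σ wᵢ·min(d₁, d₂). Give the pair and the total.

Evaluate every pair (each demand assigned to the nearer of the two):
  {South, Central}: total = 544.2
  {West, Central}: total = 576.2
  {North, West}: total = 616.0
  {South, West}: total = 646.4
  {South, North}: total = 654.4
  {South, East}: total = 656.1
  {West, East}: total = 675.0
  {North, Central}: total = 836.6
  {East, Central}: total = 869.2
  {North, East}: total = 1361.6
Best pair: {South, Central} with total 544.2.

{South, Central}, total 544.2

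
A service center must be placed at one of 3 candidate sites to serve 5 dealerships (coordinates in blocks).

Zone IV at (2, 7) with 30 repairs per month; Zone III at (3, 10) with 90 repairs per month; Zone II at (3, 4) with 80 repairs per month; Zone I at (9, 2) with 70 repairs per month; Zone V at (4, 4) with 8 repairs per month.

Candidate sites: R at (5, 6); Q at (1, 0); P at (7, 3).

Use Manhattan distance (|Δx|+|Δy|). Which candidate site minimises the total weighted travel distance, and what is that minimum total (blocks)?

Total weighted distance at each candidate:
  R (5, 6): total = 1564
  Q (1, 0): total = 2556
  P (7, 3): total = 1902
Minimum is at R with total 1564 blocks.

R, total 1564 blocks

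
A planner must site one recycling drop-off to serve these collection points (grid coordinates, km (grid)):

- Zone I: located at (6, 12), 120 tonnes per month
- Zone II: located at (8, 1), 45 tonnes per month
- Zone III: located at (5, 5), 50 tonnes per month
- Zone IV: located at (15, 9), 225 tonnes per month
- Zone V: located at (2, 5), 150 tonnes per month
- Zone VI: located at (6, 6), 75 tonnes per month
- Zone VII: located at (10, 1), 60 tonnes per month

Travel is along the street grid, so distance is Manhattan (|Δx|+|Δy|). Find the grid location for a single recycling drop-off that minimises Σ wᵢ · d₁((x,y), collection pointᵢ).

(6, 6)

Manhattan distance separates: Σwᵢ(|x−xᵢ|+|y−yᵢ|) = Σwᵢ|x−xᵢ| + Σwᵢ|y−yᵢ|, so x and y are optimised independently as 1-D weighted medians.
Total weight W = 725; half = 362.5.
x-coordinate, sorted with cumulative weight:
  x=2 (Zone V, w=150) cum 150
  x=5 (Zone III, w=50) cum 200
  x=6 (Zone I, w=120) cum 320
  x=6 (Zone VI, w=75) cum 395  ← median
  x=8 (Zone II, w=45) cum 440
  x=10 (Zone VII, w=60) cum 500
  x=15 (Zone IV, w=225) cum 725
⇒ x* = 6
y-coordinate, sorted with cumulative weight:
  y=1 (Zone II, w=45) cum 45
  y=1 (Zone VII, w=60) cum 105
  y=5 (Zone III, w=50) cum 155
  y=5 (Zone V, w=150) cum 305
  y=6 (Zone VI, w=75) cum 380  ← median
  y=9 (Zone IV, w=225) cum 605
  y=12 (Zone I, w=120) cum 725
⇒ y* = 6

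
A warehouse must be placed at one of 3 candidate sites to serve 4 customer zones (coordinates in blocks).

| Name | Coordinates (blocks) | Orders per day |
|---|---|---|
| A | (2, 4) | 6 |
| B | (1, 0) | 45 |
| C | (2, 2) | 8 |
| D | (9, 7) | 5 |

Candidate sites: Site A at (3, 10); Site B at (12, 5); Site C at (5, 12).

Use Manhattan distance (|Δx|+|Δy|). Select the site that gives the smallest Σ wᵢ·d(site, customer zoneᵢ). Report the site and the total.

Site A, total 699 blocks

Total weighted distance at each candidate:
  Site A (3, 10): total = 699
  Site B (12, 5): total = 915
  Site C (5, 12): total = 935
Minimum is at Site A with total 699 blocks.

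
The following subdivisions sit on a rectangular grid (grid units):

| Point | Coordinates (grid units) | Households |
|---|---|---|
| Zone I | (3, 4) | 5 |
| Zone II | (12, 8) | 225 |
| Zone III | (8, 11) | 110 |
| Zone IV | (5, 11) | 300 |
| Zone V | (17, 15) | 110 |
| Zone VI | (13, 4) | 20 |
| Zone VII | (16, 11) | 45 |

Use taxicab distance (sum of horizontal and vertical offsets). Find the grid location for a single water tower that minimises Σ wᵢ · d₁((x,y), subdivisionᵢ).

(8, 11)

Manhattan distance separates: Σwᵢ(|x−xᵢ|+|y−yᵢ|) = Σwᵢ|x−xᵢ| + Σwᵢ|y−yᵢ|, so x and y are optimised independently as 1-D weighted medians.
Total weight W = 815; half = 407.5.
x-coordinate, sorted with cumulative weight:
  x=3 (Zone I, w=5) cum 5
  x=5 (Zone IV, w=300) cum 305
  x=8 (Zone III, w=110) cum 415  ← median
  x=12 (Zone II, w=225) cum 640
  x=13 (Zone VI, w=20) cum 660
  x=16 (Zone VII, w=45) cum 705
  x=17 (Zone V, w=110) cum 815
⇒ x* = 8
y-coordinate, sorted with cumulative weight:
  y=4 (Zone I, w=5) cum 5
  y=4 (Zone VI, w=20) cum 25
  y=8 (Zone II, w=225) cum 250
  y=11 (Zone III, w=110) cum 360
  y=11 (Zone IV, w=300) cum 660  ← median
  y=11 (Zone VII, w=45) cum 705
  y=15 (Zone V, w=110) cum 815
⇒ y* = 11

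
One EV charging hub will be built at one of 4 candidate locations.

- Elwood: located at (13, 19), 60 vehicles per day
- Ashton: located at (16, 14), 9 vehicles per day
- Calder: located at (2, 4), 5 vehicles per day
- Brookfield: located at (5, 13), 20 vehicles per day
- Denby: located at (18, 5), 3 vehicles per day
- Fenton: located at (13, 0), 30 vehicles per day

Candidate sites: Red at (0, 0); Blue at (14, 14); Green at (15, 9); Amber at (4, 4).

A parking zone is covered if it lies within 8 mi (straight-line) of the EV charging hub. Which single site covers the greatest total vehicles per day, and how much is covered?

Coverage radius r = 8 mi; a point is covered iff (Δx)²+(Δy)² ≤ 8² = 64.
  Red (0, 0): covers {Calder} → 5
  Blue (14, 14): covers {Elwood, Ashton} → 69
  Green (15, 9): covers {Ashton, Denby} → 12
  Amber (4, 4): covers {Calder} → 5
Maximum coverage at Blue: 69 vehicles per day.

Blue, covering 69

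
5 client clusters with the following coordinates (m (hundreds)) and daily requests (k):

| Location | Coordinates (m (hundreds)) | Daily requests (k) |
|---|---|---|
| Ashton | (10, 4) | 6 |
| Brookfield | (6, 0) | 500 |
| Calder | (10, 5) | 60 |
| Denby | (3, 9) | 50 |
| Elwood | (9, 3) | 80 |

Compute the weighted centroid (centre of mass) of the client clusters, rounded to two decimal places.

The minimiser of Σwᵢ‖p−pᵢ‖² is the weighted centroid p* = (Σwᵢpᵢ)/(Σwᵢ).
Σwᵢ = 696.
Σwᵢxᵢ = 6·10 + 500·6 + 60·10 + 50·3 + 80·9 = 4530.
Σwᵢyᵢ = 6·4 + 500·0 + 60·5 + 50·9 + 80·3 = 1014.
x* = 4530/696 = 6.51, y* = 1014/696 = 1.46.

(6.51, 1.46)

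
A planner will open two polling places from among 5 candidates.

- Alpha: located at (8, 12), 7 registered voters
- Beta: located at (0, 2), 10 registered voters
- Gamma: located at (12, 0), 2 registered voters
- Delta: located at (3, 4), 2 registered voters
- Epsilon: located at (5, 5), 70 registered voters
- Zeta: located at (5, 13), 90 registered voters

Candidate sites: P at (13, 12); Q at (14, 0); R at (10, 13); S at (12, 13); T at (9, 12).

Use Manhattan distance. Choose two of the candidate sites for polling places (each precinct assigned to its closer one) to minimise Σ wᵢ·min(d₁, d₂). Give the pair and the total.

Evaluate every pair (each demand assigned to the nearer of the two):
  {Q, T}: total = 1419
  {P, T}: total = 1471
  {S, T}: total = 1471
  {R, T}: total = 1475
  {Q, R}: total = 1575
  {P, R}: total = 1649
  {R, S}: total = 1649
  {Q, S}: total = 1839
  {P, S}: total = 2007
  {P, Q}: total = 2019
Best pair: {Q, T} with total 1419.

{Q, T}, total 1419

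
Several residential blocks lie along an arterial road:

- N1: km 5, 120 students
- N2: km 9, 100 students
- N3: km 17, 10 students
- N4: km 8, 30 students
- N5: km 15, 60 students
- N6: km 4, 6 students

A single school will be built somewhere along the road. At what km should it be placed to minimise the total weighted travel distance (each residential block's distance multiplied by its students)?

x = 9

For a sum of weighted absolute distances on a line, the optimum is the weighted median (not the mean). Total weight W = 326; half-weight = 163.
Sort by position and accumulate weight:
  km 4 (N6, w=6) → cum 6
  km 5 (N1, w=120) → cum 126
  km 8 (N4, w=30) → cum 156
  km 9 (N2, w=100) → cum 256  ≥ 163 → median here
  km 15 (N5, w=60) → cum 316
  km 17 (N3, w=10) → cum 326
Optimal location: km 9.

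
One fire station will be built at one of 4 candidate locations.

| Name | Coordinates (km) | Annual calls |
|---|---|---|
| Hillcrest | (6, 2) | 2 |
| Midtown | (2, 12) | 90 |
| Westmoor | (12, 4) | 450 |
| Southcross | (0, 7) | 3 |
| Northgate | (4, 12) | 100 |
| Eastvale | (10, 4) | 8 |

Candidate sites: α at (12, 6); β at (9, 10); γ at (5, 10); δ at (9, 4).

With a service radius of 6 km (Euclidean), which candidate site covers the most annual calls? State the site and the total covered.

δ, covering 460

Coverage radius r = 6 km; a point is covered iff (Δx)²+(Δy)² ≤ 6² = 36.
  α (12, 6): covers {Westmoor, Eastvale} → 458
  β (9, 10): covers {Northgate} → 100
  γ (5, 10): covers {Midtown, Southcross, Northgate} → 193
  δ (9, 4): covers {Hillcrest, Westmoor, Eastvale} → 460
Maximum coverage at δ: 460 annual calls.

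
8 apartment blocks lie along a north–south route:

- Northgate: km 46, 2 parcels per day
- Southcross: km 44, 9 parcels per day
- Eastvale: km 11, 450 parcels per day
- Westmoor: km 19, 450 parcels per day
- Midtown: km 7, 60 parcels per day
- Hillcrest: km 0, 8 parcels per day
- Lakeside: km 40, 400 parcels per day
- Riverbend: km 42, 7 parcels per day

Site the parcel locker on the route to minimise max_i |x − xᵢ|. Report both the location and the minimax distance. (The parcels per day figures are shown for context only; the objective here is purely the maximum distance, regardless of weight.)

location 23, max distance 23

The 1-center on a line is the midpoint of the two extreme points: leftmost at 0, rightmost at 46.
Optimal location = (0 + 46)/2 = 23; maximum distance = (46 − 0)/2 = 23.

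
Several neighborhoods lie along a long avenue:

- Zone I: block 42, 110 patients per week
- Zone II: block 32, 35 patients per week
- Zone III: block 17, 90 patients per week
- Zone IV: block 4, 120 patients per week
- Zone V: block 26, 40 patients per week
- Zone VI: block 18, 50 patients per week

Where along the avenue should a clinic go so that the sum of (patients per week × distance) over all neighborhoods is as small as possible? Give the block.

For a sum of weighted absolute distances on a line, the optimum is the weighted median (not the mean). Total weight W = 445; half-weight = 222.5.
Sort by position and accumulate weight:
  block 4 (Zone IV, w=120) → cum 120
  block 17 (Zone III, w=90) → cum 210
  block 18 (Zone VI, w=50) → cum 260  ≥ 222.5 → median here
  block 26 (Zone V, w=40) → cum 300
  block 32 (Zone II, w=35) → cum 335
  block 42 (Zone I, w=110) → cum 445
Optimal location: block 18.

x = 18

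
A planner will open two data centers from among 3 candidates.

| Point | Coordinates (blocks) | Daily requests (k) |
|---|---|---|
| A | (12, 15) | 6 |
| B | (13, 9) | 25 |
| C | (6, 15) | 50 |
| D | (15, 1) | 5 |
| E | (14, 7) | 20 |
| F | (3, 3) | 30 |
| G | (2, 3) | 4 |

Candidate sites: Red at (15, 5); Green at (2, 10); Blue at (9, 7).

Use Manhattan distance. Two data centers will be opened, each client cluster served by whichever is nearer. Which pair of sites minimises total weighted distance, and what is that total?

Evaluate every pair (each demand assigned to the nearer of the two):
  {Red, Green}: total = 1026
  {Green, Blue}: total = 1094
  {Red, Blue}: total = 1190
Best pair: {Red, Green} with total 1026.

{Red, Green}, total 1026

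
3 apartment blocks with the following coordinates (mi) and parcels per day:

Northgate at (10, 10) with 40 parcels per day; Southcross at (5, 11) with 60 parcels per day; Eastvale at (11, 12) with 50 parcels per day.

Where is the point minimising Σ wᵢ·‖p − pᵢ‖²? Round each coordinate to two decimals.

The minimiser of Σwᵢ‖p−pᵢ‖² is the weighted centroid p* = (Σwᵢpᵢ)/(Σwᵢ).
Σwᵢ = 150.
Σwᵢxᵢ = 40·10 + 60·5 + 50·11 = 1250.
Σwᵢyᵢ = 40·10 + 60·11 + 50·12 = 1660.
x* = 1250/150 = 8.33, y* = 1660/150 = 11.07.

(8.33, 11.07)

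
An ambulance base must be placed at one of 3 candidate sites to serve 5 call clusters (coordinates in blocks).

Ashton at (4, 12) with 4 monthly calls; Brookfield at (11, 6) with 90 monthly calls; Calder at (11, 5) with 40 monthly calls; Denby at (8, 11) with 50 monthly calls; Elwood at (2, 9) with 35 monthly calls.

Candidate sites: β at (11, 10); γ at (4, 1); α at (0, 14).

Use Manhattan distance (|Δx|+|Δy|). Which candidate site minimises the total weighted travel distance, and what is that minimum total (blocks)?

Total weighted distance at each candidate:
  β (11, 10): total = 1146
  γ (4, 1): total = 2614
  α (0, 14): total = 3329
Minimum is at β with total 1146 blocks.

β, total 1146 blocks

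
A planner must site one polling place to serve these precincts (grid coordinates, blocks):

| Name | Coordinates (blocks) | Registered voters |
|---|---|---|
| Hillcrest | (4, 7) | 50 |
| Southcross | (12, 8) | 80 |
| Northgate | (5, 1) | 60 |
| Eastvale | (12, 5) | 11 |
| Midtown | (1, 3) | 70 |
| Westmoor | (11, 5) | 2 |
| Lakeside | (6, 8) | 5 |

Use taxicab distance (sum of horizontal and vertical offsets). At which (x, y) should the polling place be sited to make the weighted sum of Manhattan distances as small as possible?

(5, 5)

Manhattan distance separates: Σwᵢ(|x−xᵢ|+|y−yᵢ|) = Σwᵢ|x−xᵢ| + Σwᵢ|y−yᵢ|, so x and y are optimised independently as 1-D weighted medians.
Total weight W = 278; half = 139.
x-coordinate, sorted with cumulative weight:
  x=1 (Midtown, w=70) cum 70
  x=4 (Hillcrest, w=50) cum 120
  x=5 (Northgate, w=60) cum 180  ← median
  x=6 (Lakeside, w=5) cum 185
  x=11 (Westmoor, w=2) cum 187
  x=12 (Southcross, w=80) cum 267
  x=12 (Eastvale, w=11) cum 278
⇒ x* = 5
y-coordinate, sorted with cumulative weight:
  y=1 (Northgate, w=60) cum 60
  y=3 (Midtown, w=70) cum 130
  y=5 (Eastvale, w=11) cum 141  ← median
  y=5 (Westmoor, w=2) cum 143
  y=7 (Hillcrest, w=50) cum 193
  y=8 (Southcross, w=80) cum 273
  y=8 (Lakeside, w=5) cum 278
⇒ y* = 5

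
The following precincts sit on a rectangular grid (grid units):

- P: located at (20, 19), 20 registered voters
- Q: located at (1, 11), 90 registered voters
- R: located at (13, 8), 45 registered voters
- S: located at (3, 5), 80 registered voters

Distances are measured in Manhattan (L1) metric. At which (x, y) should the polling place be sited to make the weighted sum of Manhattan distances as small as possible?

Manhattan distance separates: Σwᵢ(|x−xᵢ|+|y−yᵢ|) = Σwᵢ|x−xᵢ| + Σwᵢ|y−yᵢ|, so x and y are optimised independently as 1-D weighted medians.
Total weight W = 235; half = 117.5.
x-coordinate, sorted with cumulative weight:
  x=1 (Q, w=90) cum 90
  x=3 (S, w=80) cum 170  ← median
  x=13 (R, w=45) cum 215
  x=20 (P, w=20) cum 235
⇒ x* = 3
y-coordinate, sorted with cumulative weight:
  y=5 (S, w=80) cum 80
  y=8 (R, w=45) cum 125  ← median
  y=11 (Q, w=90) cum 215
  y=19 (P, w=20) cum 235
⇒ y* = 8

(3, 8)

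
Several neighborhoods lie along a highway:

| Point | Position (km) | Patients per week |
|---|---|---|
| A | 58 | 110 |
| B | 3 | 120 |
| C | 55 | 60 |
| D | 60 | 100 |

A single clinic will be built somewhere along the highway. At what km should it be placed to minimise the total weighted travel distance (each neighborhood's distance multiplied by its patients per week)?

x = 58

For a sum of weighted absolute distances on a line, the optimum is the weighted median (not the mean). Total weight W = 390; half-weight = 195.
Sort by position and accumulate weight:
  km 3 (B, w=120) → cum 120
  km 55 (C, w=60) → cum 180
  km 58 (A, w=110) → cum 290  ≥ 195 → median here
  km 60 (D, w=100) → cum 390
Optimal location: km 58.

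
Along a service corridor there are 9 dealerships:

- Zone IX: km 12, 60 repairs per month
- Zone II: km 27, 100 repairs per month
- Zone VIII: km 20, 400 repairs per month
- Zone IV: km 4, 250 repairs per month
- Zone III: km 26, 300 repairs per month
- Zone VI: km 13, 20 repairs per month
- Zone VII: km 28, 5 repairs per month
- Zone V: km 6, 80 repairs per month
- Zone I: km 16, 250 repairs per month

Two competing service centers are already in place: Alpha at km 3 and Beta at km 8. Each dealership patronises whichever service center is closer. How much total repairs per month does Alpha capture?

The indifferent point is the midpoint (3+8)/2 = 5.5; dealerships left of it (closer to Alpha at 3) go to Alpha, those right go to Beta.
  Zone IV at 4 (w=250) → Alpha
  Zone V at 6 (w=80) → Beta
  Zone IX at 12 (w=60) → Beta
  Zone VI at 13 (w=20) → Beta
  Zone I at 16 (w=250) → Beta
  Zone VIII at 20 (w=400) → Beta
  Zone III at 26 (w=300) → Beta
  Zone II at 27 (w=100) → Beta
  Zone VII at 28 (w=5) → Beta
Alpha captures 250; Beta captures 1215.

250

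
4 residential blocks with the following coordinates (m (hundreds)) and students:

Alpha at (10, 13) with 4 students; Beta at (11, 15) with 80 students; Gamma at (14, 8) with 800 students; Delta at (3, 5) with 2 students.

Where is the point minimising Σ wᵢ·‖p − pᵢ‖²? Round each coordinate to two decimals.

The minimiser of Σwᵢ‖p−pᵢ‖² is the weighted centroid p* = (Σwᵢpᵢ)/(Σwᵢ).
Σwᵢ = 886.
Σwᵢxᵢ = 4·10 + 80·11 + 800·14 + 2·3 = 12126.
Σwᵢyᵢ = 4·13 + 80·15 + 800·8 + 2·5 = 7662.
x* = 12126/886 = 13.69, y* = 7662/886 = 8.65.

(13.69, 8.65)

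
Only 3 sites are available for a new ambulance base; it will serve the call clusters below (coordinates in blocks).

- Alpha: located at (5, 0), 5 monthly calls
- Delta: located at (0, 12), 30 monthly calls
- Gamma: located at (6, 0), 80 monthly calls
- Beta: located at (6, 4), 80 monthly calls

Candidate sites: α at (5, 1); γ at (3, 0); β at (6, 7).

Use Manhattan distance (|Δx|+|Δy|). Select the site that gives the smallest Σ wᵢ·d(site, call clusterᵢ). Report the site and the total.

Total weighted distance at each candidate:
  α (5, 1): total = 965
  γ (3, 0): total = 1260
  β (6, 7): total = 1170
Minimum is at α with total 965 blocks.

α, total 965 blocks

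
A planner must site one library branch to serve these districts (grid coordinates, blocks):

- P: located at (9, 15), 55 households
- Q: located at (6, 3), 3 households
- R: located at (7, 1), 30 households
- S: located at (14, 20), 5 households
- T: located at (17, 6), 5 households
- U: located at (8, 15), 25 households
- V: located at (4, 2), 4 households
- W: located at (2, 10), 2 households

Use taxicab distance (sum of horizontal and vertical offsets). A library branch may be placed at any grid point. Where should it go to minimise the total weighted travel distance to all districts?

(9, 15)

Manhattan distance separates: Σwᵢ(|x−xᵢ|+|y−yᵢ|) = Σwᵢ|x−xᵢ| + Σwᵢ|y−yᵢ|, so x and y are optimised independently as 1-D weighted medians.
Total weight W = 129; half = 64.5.
x-coordinate, sorted with cumulative weight:
  x=2 (W, w=2) cum 2
  x=4 (V, w=4) cum 6
  x=6 (Q, w=3) cum 9
  x=7 (R, w=30) cum 39
  x=8 (U, w=25) cum 64
  x=9 (P, w=55) cum 119  ← median
  x=14 (S, w=5) cum 124
  x=17 (T, w=5) cum 129
⇒ x* = 9
y-coordinate, sorted with cumulative weight:
  y=1 (R, w=30) cum 30
  y=2 (V, w=4) cum 34
  y=3 (Q, w=3) cum 37
  y=6 (T, w=5) cum 42
  y=10 (W, w=2) cum 44
  y=15 (P, w=55) cum 99  ← median
  y=15 (U, w=25) cum 124
  y=20 (S, w=5) cum 129
⇒ y* = 15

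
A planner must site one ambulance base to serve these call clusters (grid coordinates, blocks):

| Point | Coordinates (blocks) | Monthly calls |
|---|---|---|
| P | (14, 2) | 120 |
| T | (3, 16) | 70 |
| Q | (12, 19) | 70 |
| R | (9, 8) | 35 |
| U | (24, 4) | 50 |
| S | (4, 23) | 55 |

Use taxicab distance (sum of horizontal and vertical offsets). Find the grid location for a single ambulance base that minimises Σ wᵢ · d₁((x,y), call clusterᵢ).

(12, 8)

Manhattan distance separates: Σwᵢ(|x−xᵢ|+|y−yᵢ|) = Σwᵢ|x−xᵢ| + Σwᵢ|y−yᵢ|, so x and y are optimised independently as 1-D weighted medians.
Total weight W = 400; half = 200.
x-coordinate, sorted with cumulative weight:
  x=3 (T, w=70) cum 70
  x=4 (S, w=55) cum 125
  x=9 (R, w=35) cum 160
  x=12 (Q, w=70) cum 230  ← median
  x=14 (P, w=120) cum 350
  x=24 (U, w=50) cum 400
⇒ x* = 12
y-coordinate, sorted with cumulative weight:
  y=2 (P, w=120) cum 120
  y=4 (U, w=50) cum 170
  y=8 (R, w=35) cum 205  ← median
  y=16 (T, w=70) cum 275
  y=19 (Q, w=70) cum 345
  y=23 (S, w=55) cum 400
⇒ y* = 8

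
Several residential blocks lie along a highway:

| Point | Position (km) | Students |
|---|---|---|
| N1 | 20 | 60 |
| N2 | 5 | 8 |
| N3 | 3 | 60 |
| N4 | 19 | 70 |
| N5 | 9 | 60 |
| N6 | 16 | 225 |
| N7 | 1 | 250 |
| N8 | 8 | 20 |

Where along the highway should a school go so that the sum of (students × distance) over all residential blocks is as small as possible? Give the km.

x = 9

For a sum of weighted absolute distances on a line, the optimum is the weighted median (not the mean). Total weight W = 753; half-weight = 376.5.
Sort by position and accumulate weight:
  km 1 (N7, w=250) → cum 250
  km 3 (N3, w=60) → cum 310
  km 5 (N2, w=8) → cum 318
  km 8 (N8, w=20) → cum 338
  km 9 (N5, w=60) → cum 398  ≥ 376.5 → median here
  km 16 (N6, w=225) → cum 623
  km 19 (N4, w=70) → cum 693
  km 20 (N1, w=60) → cum 753
Optimal location: km 9.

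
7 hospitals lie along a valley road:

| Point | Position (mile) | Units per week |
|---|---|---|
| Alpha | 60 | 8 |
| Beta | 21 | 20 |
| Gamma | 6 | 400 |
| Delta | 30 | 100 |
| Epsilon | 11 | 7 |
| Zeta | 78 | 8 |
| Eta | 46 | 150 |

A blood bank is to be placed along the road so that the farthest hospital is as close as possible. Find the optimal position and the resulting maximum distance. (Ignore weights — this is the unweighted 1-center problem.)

location 42, max distance 36

The 1-center on a line is the midpoint of the two extreme points: leftmost at 6, rightmost at 78.
Optimal location = (6 + 78)/2 = 42; maximum distance = (78 − 6)/2 = 36.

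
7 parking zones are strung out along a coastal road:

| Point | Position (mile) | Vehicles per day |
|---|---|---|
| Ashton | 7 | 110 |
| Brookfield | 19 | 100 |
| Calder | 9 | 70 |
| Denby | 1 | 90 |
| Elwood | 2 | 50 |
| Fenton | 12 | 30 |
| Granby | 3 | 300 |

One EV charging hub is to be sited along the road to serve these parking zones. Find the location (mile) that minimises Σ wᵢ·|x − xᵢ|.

For a sum of weighted absolute distances on a line, the optimum is the weighted median (not the mean). Total weight W = 750; half-weight = 375.
Sort by position and accumulate weight:
  mile 1 (Denby, w=90) → cum 90
  mile 2 (Elwood, w=50) → cum 140
  mile 3 (Granby, w=300) → cum 440  ≥ 375 → median here
  mile 7 (Ashton, w=110) → cum 550
  mile 9 (Calder, w=70) → cum 620
  mile 12 (Fenton, w=30) → cum 650
  mile 19 (Brookfield, w=100) → cum 750
Optimal location: mile 3.

x = 3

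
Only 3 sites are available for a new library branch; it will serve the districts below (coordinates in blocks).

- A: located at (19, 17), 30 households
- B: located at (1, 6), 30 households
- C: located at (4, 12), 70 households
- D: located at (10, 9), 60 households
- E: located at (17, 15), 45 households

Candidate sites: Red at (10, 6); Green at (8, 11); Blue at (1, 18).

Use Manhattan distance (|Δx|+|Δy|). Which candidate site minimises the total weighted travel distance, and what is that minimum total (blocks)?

Green, total 2045 blocks

Total weighted distance at each candidate:
  Red (10, 6): total = 2610
  Green (8, 11): total = 2045
  Blue (1, 18): total = 3495
Minimum is at Green with total 2045 blocks.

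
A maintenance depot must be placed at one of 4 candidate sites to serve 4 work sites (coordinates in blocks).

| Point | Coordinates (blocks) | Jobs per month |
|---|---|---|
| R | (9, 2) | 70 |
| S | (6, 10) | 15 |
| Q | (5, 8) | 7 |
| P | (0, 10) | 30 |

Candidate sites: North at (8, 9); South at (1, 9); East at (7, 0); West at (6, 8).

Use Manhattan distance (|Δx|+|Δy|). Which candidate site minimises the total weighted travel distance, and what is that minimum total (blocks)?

Total weighted distance at each candidate:
  North (8, 9): total = 903
  South (1, 9): total = 1235
  East (7, 0): total = 1025
  West (6, 8): total = 907
Minimum is at North with total 903 blocks.

North, total 903 blocks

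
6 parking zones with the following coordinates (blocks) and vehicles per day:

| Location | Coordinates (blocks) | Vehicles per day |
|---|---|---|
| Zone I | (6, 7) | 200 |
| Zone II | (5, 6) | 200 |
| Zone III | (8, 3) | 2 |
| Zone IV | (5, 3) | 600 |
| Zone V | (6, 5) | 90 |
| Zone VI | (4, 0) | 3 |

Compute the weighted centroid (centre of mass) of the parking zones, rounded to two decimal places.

(5.27, 4.43)

The minimiser of Σwᵢ‖p−pᵢ‖² is the weighted centroid p* = (Σwᵢpᵢ)/(Σwᵢ).
Σwᵢ = 1095.
Σwᵢxᵢ = 200·6 + 200·5 + 2·8 + 600·5 + 90·6 + 3·4 = 5768.
Σwᵢyᵢ = 200·7 + 200·6 + 2·3 + 600·3 + 90·5 + 3·0 = 4856.
x* = 5768/1095 = 5.27, y* = 4856/1095 = 4.43.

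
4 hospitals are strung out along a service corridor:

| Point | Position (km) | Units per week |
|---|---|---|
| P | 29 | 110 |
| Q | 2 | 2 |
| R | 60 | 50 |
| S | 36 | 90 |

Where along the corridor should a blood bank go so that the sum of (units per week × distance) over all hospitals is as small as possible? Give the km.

x = 36

For a sum of weighted absolute distances on a line, the optimum is the weighted median (not the mean). Total weight W = 252; half-weight = 126.
Sort by position and accumulate weight:
  km 2 (Q, w=2) → cum 2
  km 29 (P, w=110) → cum 112
  km 36 (S, w=90) → cum 202  ≥ 126 → median here
  km 60 (R, w=50) → cum 252
Optimal location: km 36.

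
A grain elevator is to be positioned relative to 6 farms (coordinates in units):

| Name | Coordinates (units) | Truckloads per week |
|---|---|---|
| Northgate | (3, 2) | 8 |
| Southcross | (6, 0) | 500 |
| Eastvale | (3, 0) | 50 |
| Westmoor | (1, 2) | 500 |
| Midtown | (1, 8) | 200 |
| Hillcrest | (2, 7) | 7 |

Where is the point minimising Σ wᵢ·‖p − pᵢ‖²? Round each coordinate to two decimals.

(3.07, 2.11)

The minimiser of Σwᵢ‖p−pᵢ‖² is the weighted centroid p* = (Σwᵢpᵢ)/(Σwᵢ).
Σwᵢ = 1265.
Σwᵢxᵢ = 8·3 + 500·6 + 50·3 + 500·1 + 200·1 + 7·2 = 3888.
Σwᵢyᵢ = 8·2 + 500·0 + 50·0 + 500·2 + 200·8 + 7·7 = 2665.
x* = 3888/1265 = 3.07, y* = 2665/1265 = 2.11.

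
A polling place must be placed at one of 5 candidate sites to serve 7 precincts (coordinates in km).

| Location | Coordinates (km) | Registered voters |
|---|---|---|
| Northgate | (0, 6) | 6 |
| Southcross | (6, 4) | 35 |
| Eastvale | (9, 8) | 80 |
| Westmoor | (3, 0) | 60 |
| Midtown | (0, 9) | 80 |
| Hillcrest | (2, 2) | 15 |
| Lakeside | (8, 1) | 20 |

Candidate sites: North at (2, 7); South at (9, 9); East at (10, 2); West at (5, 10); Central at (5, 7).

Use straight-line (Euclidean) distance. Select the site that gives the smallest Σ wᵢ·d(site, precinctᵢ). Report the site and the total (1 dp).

Central, total 1560.4 km

Total weighted distance at each candidate:
  North (2, 7): total = 1649.3
  South (9, 9): total = 2019.7
  East (10, 2): total = 2285.8
  West (5, 10): total = 1946.8
  Central (5, 7): total = 1560.4
Minimum is at Central with total 1560.4 km.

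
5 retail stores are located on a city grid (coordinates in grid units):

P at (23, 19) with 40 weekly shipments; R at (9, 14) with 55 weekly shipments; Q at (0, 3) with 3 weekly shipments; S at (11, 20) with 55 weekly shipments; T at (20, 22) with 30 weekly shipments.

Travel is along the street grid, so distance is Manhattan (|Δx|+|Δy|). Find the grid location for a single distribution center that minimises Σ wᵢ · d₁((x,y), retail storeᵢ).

Manhattan distance separates: Σwᵢ(|x−xᵢ|+|y−yᵢ|) = Σwᵢ|x−xᵢ| + Σwᵢ|y−yᵢ|, so x and y are optimised independently as 1-D weighted medians.
Total weight W = 183; half = 91.5.
x-coordinate, sorted with cumulative weight:
  x=0 (Q, w=3) cum 3
  x=9 (R, w=55) cum 58
  x=11 (S, w=55) cum 113  ← median
  x=20 (T, w=30) cum 143
  x=23 (P, w=40) cum 183
⇒ x* = 11
y-coordinate, sorted with cumulative weight:
  y=3 (Q, w=3) cum 3
  y=14 (R, w=55) cum 58
  y=19 (P, w=40) cum 98  ← median
  y=20 (S, w=55) cum 153
  y=22 (T, w=30) cum 183
⇒ y* = 19

(11, 19)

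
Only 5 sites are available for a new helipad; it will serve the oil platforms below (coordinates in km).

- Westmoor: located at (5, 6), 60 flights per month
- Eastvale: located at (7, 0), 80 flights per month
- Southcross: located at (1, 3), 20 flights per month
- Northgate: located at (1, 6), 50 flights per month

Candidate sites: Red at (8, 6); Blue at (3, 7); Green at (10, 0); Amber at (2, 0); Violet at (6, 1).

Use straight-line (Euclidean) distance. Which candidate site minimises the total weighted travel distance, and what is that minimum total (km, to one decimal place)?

Total weighted distance at each candidate:
  Red (8, 6): total = 1168.9
  Blue (3, 7): total = 980.4
  Green (10, 0): total = 1439.2
  Amber (2, 0): total = 1169.9
  Violet (6, 1): total = 880.3
Minimum is at Violet with total 880.3 km.

Violet, total 880.3 km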